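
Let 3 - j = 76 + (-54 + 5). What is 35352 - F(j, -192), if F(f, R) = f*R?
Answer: 30744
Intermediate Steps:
j = -24 (j = 3 - (76 + (-54 + 5)) = 3 - (76 - 49) = 3 - 1*27 = 3 - 27 = -24)
F(f, R) = R*f
35352 - F(j, -192) = 35352 - (-192)*(-24) = 35352 - 1*4608 = 35352 - 4608 = 30744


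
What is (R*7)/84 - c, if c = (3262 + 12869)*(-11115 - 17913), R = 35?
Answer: 5619008051/12 ≈ 4.6825e+8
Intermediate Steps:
c = -468250668 (c = 16131*(-29028) = -468250668)
(R*7)/84 - c = (35*7)/84 - 1*(-468250668) = 245*(1/84) + 468250668 = 35/12 + 468250668 = 5619008051/12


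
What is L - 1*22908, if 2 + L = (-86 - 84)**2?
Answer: 5990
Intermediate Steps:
L = 28898 (L = -2 + (-86 - 84)**2 = -2 + (-170)**2 = -2 + 28900 = 28898)
L - 1*22908 = 28898 - 1*22908 = 28898 - 22908 = 5990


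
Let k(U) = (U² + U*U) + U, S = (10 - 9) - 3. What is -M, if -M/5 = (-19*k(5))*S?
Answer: 10450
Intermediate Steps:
S = -2 (S = 1 - 3 = -2)
k(U) = U + 2*U² (k(U) = (U² + U²) + U = 2*U² + U = U + 2*U²)
M = -10450 (M = -5*(-95*(1 + 2*5))*(-2) = -5*(-95*(1 + 10))*(-2) = -5*(-95*11)*(-2) = -5*(-19*55)*(-2) = -(-5225)*(-2) = -5*2090 = -10450)
-M = -1*(-10450) = 10450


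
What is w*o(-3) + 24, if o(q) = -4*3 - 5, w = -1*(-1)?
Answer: 7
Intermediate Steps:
w = 1
o(q) = -17 (o(q) = -12 - 5 = -17)
w*o(-3) + 24 = 1*(-17) + 24 = -17 + 24 = 7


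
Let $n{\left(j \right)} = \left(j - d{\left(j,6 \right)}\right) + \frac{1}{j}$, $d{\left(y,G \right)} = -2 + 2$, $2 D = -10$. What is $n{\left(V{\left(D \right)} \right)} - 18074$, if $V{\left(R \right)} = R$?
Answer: $- \frac{90396}{5} \approx -18079.0$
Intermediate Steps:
$D = -5$ ($D = \frac{1}{2} \left(-10\right) = -5$)
$d{\left(y,G \right)} = 0$
$n{\left(j \right)} = j + \frac{1}{j}$ ($n{\left(j \right)} = \left(j - 0\right) + \frac{1}{j} = \left(j + 0\right) + \frac{1}{j} = j + \frac{1}{j}$)
$n{\left(V{\left(D \right)} \right)} - 18074 = \left(-5 + \frac{1}{-5}\right) - 18074 = \left(-5 - \frac{1}{5}\right) - 18074 = - \frac{26}{5} - 18074 = - \frac{90396}{5}$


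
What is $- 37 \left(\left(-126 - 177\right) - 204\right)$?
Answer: $18759$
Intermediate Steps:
$- 37 \left(\left(-126 - 177\right) - 204\right) = - 37 \left(-303 - 204\right) = \left(-37\right) \left(-507\right) = 18759$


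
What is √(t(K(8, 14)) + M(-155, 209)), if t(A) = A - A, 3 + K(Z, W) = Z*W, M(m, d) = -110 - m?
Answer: 3*√5 ≈ 6.7082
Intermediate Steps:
K(Z, W) = -3 + W*Z (K(Z, W) = -3 + Z*W = -3 + W*Z)
t(A) = 0
√(t(K(8, 14)) + M(-155, 209)) = √(0 + (-110 - 1*(-155))) = √(0 + (-110 + 155)) = √(0 + 45) = √45 = 3*√5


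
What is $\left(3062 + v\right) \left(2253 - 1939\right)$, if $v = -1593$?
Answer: $461266$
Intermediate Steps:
$\left(3062 + v\right) \left(2253 - 1939\right) = \left(3062 - 1593\right) \left(2253 - 1939\right) = 1469 \cdot 314 = 461266$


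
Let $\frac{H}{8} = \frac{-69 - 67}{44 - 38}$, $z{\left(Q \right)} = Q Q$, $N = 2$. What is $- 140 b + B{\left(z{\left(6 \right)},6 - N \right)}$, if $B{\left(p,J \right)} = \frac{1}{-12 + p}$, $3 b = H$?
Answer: $\frac{609283}{72} \approx 8462.3$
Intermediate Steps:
$z{\left(Q \right)} = Q^{2}$
$H = - \frac{544}{3}$ ($H = 8 \frac{-69 - 67}{44 - 38} = 8 \left(- \frac{136}{6}\right) = 8 \left(\left(-136\right) \frac{1}{6}\right) = 8 \left(- \frac{68}{3}\right) = - \frac{544}{3} \approx -181.33$)
$b = - \frac{544}{9}$ ($b = \frac{1}{3} \left(- \frac{544}{3}\right) = - \frac{544}{9} \approx -60.444$)
$- 140 b + B{\left(z{\left(6 \right)},6 - N \right)} = \left(-140\right) \left(- \frac{544}{9}\right) + \frac{1}{-12 + 6^{2}} = \frac{76160}{9} + \frac{1}{-12 + 36} = \frac{76160}{9} + \frac{1}{24} = \frac{609283}{72}$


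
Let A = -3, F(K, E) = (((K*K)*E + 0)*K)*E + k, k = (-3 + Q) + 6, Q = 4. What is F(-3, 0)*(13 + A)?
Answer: 70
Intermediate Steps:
k = 7 (k = (-3 + 4) + 6 = 1 + 6 = 7)
F(K, E) = 7 + E²*K³ (F(K, E) = (((K*K)*E + 0)*K)*E + 7 = ((K²*E + 0)*K)*E + 7 = ((E*K² + 0)*K)*E + 7 = ((E*K²)*K)*E + 7 = (E*K³)*E + 7 = E²*K³ + 7 = 7 + E²*K³)
F(-3, 0)*(13 + A) = (7 + 0²*(-3)³)*(13 - 3) = (7 + 0*(-27))*10 = (7 + 0)*10 = 7*10 = 70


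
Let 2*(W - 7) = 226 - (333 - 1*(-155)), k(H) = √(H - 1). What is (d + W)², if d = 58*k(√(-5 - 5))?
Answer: 4*(62 - 29*√(-1 + I*√10))² ≈ -3468.8 - 10494.0*I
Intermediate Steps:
k(H) = √(-1 + H)
d = 58*√(-1 + I*√10) (d = 58*√(-1 + √(-5 - 5)) = 58*√(-1 + √(-10)) = 58*√(-1 + I*√10) ≈ 62.422 + 85.209*I)
W = -124 (W = 7 + (226 - (333 - 1*(-155)))/2 = 7 + (226 - (333 + 155))/2 = 7 + (226 - 1*488)/2 = 7 + (226 - 488)/2 = 7 + (½)*(-262) = 7 - 131 = -124)
(d + W)² = (58*√(-1 + I*√10) - 124)² = (-124 + 58*√(-1 + I*√10))²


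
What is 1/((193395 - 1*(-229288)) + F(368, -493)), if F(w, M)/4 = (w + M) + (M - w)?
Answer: 1/418739 ≈ 2.3881e-6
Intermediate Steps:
F(w, M) = 8*M (F(w, M) = 4*((w + M) + (M - w)) = 4*((M + w) + (M - w)) = 4*(2*M) = 8*M)
1/((193395 - 1*(-229288)) + F(368, -493)) = 1/((193395 - 1*(-229288)) + 8*(-493)) = 1/((193395 + 229288) - 3944) = 1/(422683 - 3944) = 1/418739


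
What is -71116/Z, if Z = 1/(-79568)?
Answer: 5658557888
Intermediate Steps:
Z = -1/79568 ≈ -1.2568e-5
-71116/Z = -71116/(-1/79568) = -71116*(-79568) = 5658557888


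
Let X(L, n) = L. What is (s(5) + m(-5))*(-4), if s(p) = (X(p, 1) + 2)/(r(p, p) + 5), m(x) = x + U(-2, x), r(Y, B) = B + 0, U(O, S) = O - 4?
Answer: 206/5 ≈ 41.200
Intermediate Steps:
U(O, S) = -4 + O
r(Y, B) = B
m(x) = -6 + x (m(x) = x + (-4 - 2) = x - 6 = -6 + x)
s(p) = (2 + p)/(5 + p) (s(p) = (p + 2)/(p + 5) = (2 + p)/(5 + p))
(s(5) + m(-5))*(-4) = ((2 + 5)/(5 + 5) + (-6 - 5))*(-4) = (7/10 - 11)*(-4) = -103/10*(-4) = 206/5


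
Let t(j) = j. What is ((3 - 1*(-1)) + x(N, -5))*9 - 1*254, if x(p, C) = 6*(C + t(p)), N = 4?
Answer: -272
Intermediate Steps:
x(p, C) = 6*C + 6*p (x(p, C) = 6*(C + p) = 6*C + 6*p)
((3 - 1*(-1)) + x(N, -5))*9 - 1*254 = ((3 - 1*(-1)) + (6*(-5) + 6*4))*9 - 1*254 = ((3 + 1) + (-30 + 24))*9 - 254 = (4 - 6)*9 - 254 = -2*9 - 254 = -18 - 254 = -272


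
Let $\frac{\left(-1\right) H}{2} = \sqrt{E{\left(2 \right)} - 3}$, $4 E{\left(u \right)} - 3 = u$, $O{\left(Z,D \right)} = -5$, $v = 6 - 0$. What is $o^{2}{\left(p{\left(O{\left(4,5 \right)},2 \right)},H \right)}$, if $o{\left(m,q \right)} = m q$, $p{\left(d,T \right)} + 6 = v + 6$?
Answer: $-252$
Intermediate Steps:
$v = 6$ ($v = 6 + 0 = 6$)
$E{\left(u \right)} = \frac{3}{4} + \frac{u}{4}$
$p{\left(d,T \right)} = 6$ ($p{\left(d,T \right)} = -6 + \left(6 + 6\right) = -6 + 12 = 6$)
$H = - i \sqrt{7}$ ($H = - 2 \sqrt{\left(\frac{3}{4} + \frac{1}{4} \cdot 2\right) - 3} = - 2 \sqrt{\left(\frac{3}{4} + \frac{1}{2}\right) - 3} = - 2 \sqrt{\frac{5}{4} - 3} = - 2 \sqrt{- \frac{7}{4}} = - 2 \frac{i \sqrt{7}}{2} = - i \sqrt{7} \approx - 2.6458 i$)
$o^{2}{\left(p{\left(O{\left(4,5 \right)},2 \right)},H \right)} = \left(6 \left(- i \sqrt{7}\right)\right)^{2} = \left(- 6 i \sqrt{7}\right)^{2} = -252$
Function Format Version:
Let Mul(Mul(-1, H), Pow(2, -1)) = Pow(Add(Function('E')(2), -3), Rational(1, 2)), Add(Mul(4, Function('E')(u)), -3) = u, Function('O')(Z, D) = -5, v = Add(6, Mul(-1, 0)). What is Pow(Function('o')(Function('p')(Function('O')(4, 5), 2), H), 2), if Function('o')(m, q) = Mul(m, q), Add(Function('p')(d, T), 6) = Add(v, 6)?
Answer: -252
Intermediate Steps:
v = 6 (v = Add(6, 0) = 6)
Function('E')(u) = Add(Rational(3, 4), Mul(Rational(1, 4), u))
Function('p')(d, T) = 6 (Function('p')(d, T) = Add(-6, Add(6, 6)) = Add(-6, 12) = 6)
H = Mul(-1, I, Pow(7, Rational(1, 2))) (H = Mul(-2, Pow(Add(Add(Rational(3, 4), Mul(Rational(1, 4), 2)), -3), Rational(1, 2))) = Mul(-2, Pow(Add(Add(Rational(3, 4), Rational(1, 2)), -3), Rational(1, 2))) = Mul(-2, Pow(Add(Rational(5, 4), -3), Rational(1, 2))) = Mul(-2, Pow(Rational(-7, 4), Rational(1, 2))) = Mul(-2, Mul(Rational(1, 2), I, Pow(7, Rational(1, 2)))) = Mul(-1, I, Pow(7, Rational(1, 2))) ≈ Mul(-2.6458, I))
Pow(Function('o')(Function('p')(Function('O')(4, 5), 2), H), 2) = Pow(Mul(6, Mul(-1, I, Pow(7, Rational(1, 2)))), 2) = Pow(Mul(-6, I, Pow(7, Rational(1, 2))), 2) = -252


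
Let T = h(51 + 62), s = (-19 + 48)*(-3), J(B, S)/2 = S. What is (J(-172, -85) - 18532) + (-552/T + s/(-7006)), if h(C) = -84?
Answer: -916860599/49042 ≈ -18695.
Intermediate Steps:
J(B, S) = 2*S
s = -87 (s = 29*(-3) = -87)
T = -84
(J(-172, -85) - 18532) + (-552/T + s/(-7006)) = (2*(-85) - 18532) + (-552/(-84) - 87/(-7006)) = (-170 - 18532) + (-552*(-1/84) - 87*(-1/7006)) = -18702 + (46/7 + 87/7006) = -18702 + 322885/49042 = -916860599/49042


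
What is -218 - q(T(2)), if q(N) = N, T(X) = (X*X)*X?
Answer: -226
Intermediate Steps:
T(X) = X³ (T(X) = X²*X = X³)
-218 - q(T(2)) = -218 - 1*2³ = -218 - 1*8 = -218 - 8 = -226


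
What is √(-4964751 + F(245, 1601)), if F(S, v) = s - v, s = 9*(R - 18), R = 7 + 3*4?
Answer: I*√4966343 ≈ 2228.5*I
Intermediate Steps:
R = 19 (R = 7 + 12 = 19)
s = 9 (s = 9*(19 - 18) = 9*1 = 9)
F(S, v) = 9 - v
√(-4964751 + F(245, 1601)) = √(-4964751 + (9 - 1*1601)) = √(-4964751 + (9 - 1601)) = √(-4964751 - 1592) = √(-4966343) = I*√4966343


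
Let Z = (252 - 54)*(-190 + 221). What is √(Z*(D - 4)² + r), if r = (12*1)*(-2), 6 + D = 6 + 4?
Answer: 2*I*√6 ≈ 4.899*I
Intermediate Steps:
D = 4 (D = -6 + (6 + 4) = -6 + 10 = 4)
Z = 6138 (Z = 198*31 = 6138)
r = -24 (r = 12*(-2) = -24)
√(Z*(D - 4)² + r) = √(6138*(4 - 4)² - 24) = √(6138*0² - 24) = √(6138*0 - 24) = √(0 - 24) = √(-24) = 2*I*√6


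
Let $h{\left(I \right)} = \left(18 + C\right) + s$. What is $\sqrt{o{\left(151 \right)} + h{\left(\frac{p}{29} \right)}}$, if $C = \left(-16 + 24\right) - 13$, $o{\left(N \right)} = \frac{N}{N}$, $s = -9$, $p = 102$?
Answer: $\sqrt{5} \approx 2.2361$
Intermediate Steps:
$o{\left(N \right)} = 1$
$C = -5$ ($C = 8 - 13 = -5$)
$h{\left(I \right)} = 4$ ($h{\left(I \right)} = \left(18 - 5\right) - 9 = 13 - 9 = 4$)
$\sqrt{o{\left(151 \right)} + h{\left(\frac{p}{29} \right)}} = \sqrt{1 + 4} = \sqrt{5}$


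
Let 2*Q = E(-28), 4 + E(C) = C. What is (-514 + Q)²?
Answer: 280900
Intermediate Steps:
E(C) = -4 + C
Q = -16 (Q = (-4 - 28)/2 = (½)*(-32) = -16)
(-514 + Q)² = (-514 - 16)² = (-530)² = 280900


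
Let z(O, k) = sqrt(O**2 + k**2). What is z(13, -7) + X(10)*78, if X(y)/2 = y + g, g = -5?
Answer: 780 + sqrt(218) ≈ 794.76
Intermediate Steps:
X(y) = -10 + 2*y (X(y) = 2*(y - 5) = 2*(-5 + y) = -10 + 2*y)
z(13, -7) + X(10)*78 = sqrt(13**2 + (-7)**2) + (-10 + 2*10)*78 = sqrt(169 + 49) + (-10 + 20)*78 = sqrt(218) + 10*78 = sqrt(218) + 780 = 780 + sqrt(218)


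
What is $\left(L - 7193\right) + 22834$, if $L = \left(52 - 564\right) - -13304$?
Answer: $28433$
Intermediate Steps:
$L = 12792$ ($L = -512 + 13304 = 12792$)
$\left(L - 7193\right) + 22834 = \left(12792 - 7193\right) + 22834 = 5599 + 22834 = 28433$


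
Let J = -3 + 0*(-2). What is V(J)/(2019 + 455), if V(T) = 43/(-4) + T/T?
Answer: -39/9896 ≈ -0.0039410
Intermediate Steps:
J = -3 (J = -3 + 0 = -3)
V(T) = -39/4 (V(T) = 43*(-¼) + 1 = -43/4 + 1 = -39/4)
V(J)/(2019 + 455) = -39/(4*(2019 + 455)) = -39/4/2474 = -39/4*1/2474 = -39/9896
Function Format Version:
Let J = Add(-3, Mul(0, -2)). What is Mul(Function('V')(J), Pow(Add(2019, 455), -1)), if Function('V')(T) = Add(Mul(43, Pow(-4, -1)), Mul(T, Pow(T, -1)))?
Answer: Rational(-39, 9896) ≈ -0.0039410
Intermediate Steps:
J = -3 (J = Add(-3, 0) = -3)
Function('V')(T) = Rational(-39, 4) (Function('V')(T) = Add(Mul(43, Rational(-1, 4)), 1) = Add(Rational(-43, 4), 1) = Rational(-39, 4))
Mul(Function('V')(J), Pow(Add(2019, 455), -1)) = Mul(Rational(-39, 4), Pow(Add(2019, 455), -1)) = Mul(Rational(-39, 4), Pow(2474, -1)) = Mul(Rational(-39, 4), Rational(1, 2474)) = Rational(-39, 9896)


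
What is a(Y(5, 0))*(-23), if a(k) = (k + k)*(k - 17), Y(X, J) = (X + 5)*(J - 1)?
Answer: -12420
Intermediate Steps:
Y(X, J) = (-1 + J)*(5 + X) (Y(X, J) = (5 + X)*(-1 + J) = (-1 + J)*(5 + X))
a(k) = 2*k*(-17 + k) (a(k) = (2*k)*(-17 + k) = 2*k*(-17 + k))
a(Y(5, 0))*(-23) = (2*(-5 - 1*5 + 5*0 + 0*5)*(-17 + (-5 - 1*5 + 5*0 + 0*5)))*(-23) = (2*(-5 - 5 + 0 + 0)*(-17 + (-5 - 5 + 0 + 0)))*(-23) = (2*(-10)*(-17 - 10))*(-23) = (2*(-10)*(-27))*(-23) = 540*(-23) = -12420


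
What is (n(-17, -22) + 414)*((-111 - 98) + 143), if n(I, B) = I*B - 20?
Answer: -50688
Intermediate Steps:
n(I, B) = -20 + B*I (n(I, B) = B*I - 20 = -20 + B*I)
(n(-17, -22) + 414)*((-111 - 98) + 143) = ((-20 - 22*(-17)) + 414)*((-111 - 98) + 143) = ((-20 + 374) + 414)*(-209 + 143) = (354 + 414)*(-66) = 768*(-66) = -50688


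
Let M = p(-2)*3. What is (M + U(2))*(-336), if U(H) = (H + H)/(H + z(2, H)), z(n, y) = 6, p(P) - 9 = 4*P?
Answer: -1176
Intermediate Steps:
p(P) = 9 + 4*P
U(H) = 2*H/(6 + H) (U(H) = (H + H)/(H + 6) = (2*H)/(6 + H) = 2*H/(6 + H))
M = 3 (M = (9 + 4*(-2))*3 = (9 - 8)*3 = 1*3 = 3)
(M + U(2))*(-336) = (3 + 2*2/(6 + 2))*(-336) = (3 + 2*2/8)*(-336) = (3 + 2*2*(⅛))*(-336) = (3 + ½)*(-336) = (7/2)*(-336) = -1176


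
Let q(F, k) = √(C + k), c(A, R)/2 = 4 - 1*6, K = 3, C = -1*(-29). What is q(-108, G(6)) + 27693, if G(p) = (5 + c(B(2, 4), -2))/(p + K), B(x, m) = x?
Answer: 27693 + √262/3 ≈ 27698.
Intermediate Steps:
C = 29
c(A, R) = -4 (c(A, R) = 2*(4 - 1*6) = 2*(4 - 6) = 2*(-2) = -4)
G(p) = 1/(3 + p) (G(p) = (5 - 4)/(p + 3) = 1/(3 + p))
q(F, k) = √(29 + k)
q(-108, G(6)) + 27693 = √(29 + 1/(3 + 6)) + 27693 = √(29 + 1/9) + 27693 = √(29 + ⅑) + 27693 = √(262/9) + 27693 = √262/3 + 27693 = 27693 + √262/3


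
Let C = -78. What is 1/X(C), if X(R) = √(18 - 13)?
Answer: √5/5 ≈ 0.44721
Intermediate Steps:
X(R) = √5
1/X(C) = 1/(√5) = √5/5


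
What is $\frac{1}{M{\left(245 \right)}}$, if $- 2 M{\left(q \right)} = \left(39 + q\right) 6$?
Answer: $- \frac{1}{852} \approx -0.0011737$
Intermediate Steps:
$M{\left(q \right)} = -117 - 3 q$ ($M{\left(q \right)} = - \frac{\left(39 + q\right) 6}{2} = - \frac{234 + 6 q}{2} = -117 - 3 q$)
$\frac{1}{M{\left(245 \right)}} = \frac{1}{-117 - 735} = \frac{1}{-852} = - \frac{1}{852}$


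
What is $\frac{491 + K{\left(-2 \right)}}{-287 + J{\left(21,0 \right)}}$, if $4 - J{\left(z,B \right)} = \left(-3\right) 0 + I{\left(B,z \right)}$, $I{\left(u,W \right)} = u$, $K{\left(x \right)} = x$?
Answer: $- \frac{489}{283} \approx -1.7279$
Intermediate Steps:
$J{\left(z,B \right)} = 4 - B$ ($J{\left(z,B \right)} = 4 - \left(\left(-3\right) 0 + B\right) = 4 - \left(0 + B\right) = 4 - B$)
$\frac{491 + K{\left(-2 \right)}}{-287 + J{\left(21,0 \right)}} = \frac{491 - 2}{-287 + \left(4 - 0\right)} = \frac{489}{-287 + \left(4 + 0\right)} = \frac{489}{-287 + 4} = \frac{489}{-283} = 489 \left(- \frac{1}{283}\right) = - \frac{489}{283}$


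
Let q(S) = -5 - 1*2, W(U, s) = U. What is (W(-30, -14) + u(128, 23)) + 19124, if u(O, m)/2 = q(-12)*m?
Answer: 18772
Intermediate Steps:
q(S) = -7 (q(S) = -5 - 2 = -7)
u(O, m) = -14*m (u(O, m) = 2*(-7*m) = -14*m)
(W(-30, -14) + u(128, 23)) + 19124 = (-30 - 14*23) + 19124 = (-30 - 322) + 19124 = -352 + 19124 = 18772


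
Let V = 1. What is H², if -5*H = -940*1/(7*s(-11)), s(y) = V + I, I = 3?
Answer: 2209/49 ≈ 45.082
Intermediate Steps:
s(y) = 4 (s(y) = 1 + 3 = 4)
H = 47/7 (H = -(-188)/(7*4) = -(-188)/28 = -⅕*(-235/7) = 47/7 ≈ 6.7143)
H² = (47/7)² = 2209/49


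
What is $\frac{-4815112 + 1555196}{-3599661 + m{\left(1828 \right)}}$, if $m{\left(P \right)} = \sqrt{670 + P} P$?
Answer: $\frac{11734592488476}{12949212038089} + \frac{5959126448 \sqrt{2498}}{12949212038089} \approx 0.9292$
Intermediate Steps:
$m{\left(P \right)} = P \sqrt{670 + P}$
$\frac{-4815112 + 1555196}{-3599661 + m{\left(1828 \right)}} = \frac{-4815112 + 1555196}{-3599661 + 1828 \sqrt{670 + 1828}} = - \frac{3259916}{-3599661 + 1828 \sqrt{2498}}$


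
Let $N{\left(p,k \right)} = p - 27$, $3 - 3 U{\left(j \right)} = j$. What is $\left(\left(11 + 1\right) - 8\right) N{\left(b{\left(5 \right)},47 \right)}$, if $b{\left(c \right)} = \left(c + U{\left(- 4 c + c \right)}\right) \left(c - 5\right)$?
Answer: $-108$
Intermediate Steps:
$U{\left(j \right)} = 1 - \frac{j}{3}$
$b{\left(c \right)} = \left(1 + 2 c\right) \left(-5 + c\right)$ ($b{\left(c \right)} = \left(c - \left(-1 + \frac{- 4 c + c}{3}\right)\right) \left(c - 5\right) = \left(c - \left(-1 + \frac{\left(-3\right) c}{3}\right)\right) \left(-5 + c\right) = \left(c + \left(1 + c\right)\right) \left(-5 + c\right) = \left(1 + 2 c\right) \left(-5 + c\right)$)
$N{\left(p,k \right)} = -27 + p$
$\left(\left(11 + 1\right) - 8\right) N{\left(b{\left(5 \right)},47 \right)} = \left(\left(11 + 1\right) - 8\right) \left(-27 - \left(50 - 50\right)\right) = \left(12 - 8\right) \left(-27 - 0\right) = 4 \left(-27 - 0\right) = 4 \left(-27 + 0\right) = 4 \left(-27\right) = -108$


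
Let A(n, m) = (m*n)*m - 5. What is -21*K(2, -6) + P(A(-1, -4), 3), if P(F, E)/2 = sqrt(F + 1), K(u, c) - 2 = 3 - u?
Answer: -63 + 4*I*sqrt(5) ≈ -63.0 + 8.9443*I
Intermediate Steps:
K(u, c) = 5 - u (K(u, c) = 2 + (3 - u) = 5 - u)
A(n, m) = -5 + n*m**2 (A(n, m) = n*m**2 - 5 = -5 + n*m**2)
P(F, E) = 2*sqrt(1 + F) (P(F, E) = 2*sqrt(F + 1) = 2*sqrt(1 + F))
-21*K(2, -6) + P(A(-1, -4), 3) = -21*(5 - 1*2) + 2*sqrt(1 + (-5 - 1*(-4)**2)) = -21*(5 - 2) + 2*sqrt(1 + (-5 - 1*16)) = -21*3 + 2*sqrt(1 + (-5 - 16)) = -63 + 2*sqrt(1 - 21) = -63 + 2*sqrt(-20) = -63 + 2*(2*I*sqrt(5)) = -63 + 4*I*sqrt(5)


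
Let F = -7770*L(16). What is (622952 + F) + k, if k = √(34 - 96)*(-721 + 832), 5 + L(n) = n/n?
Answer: 654032 + 111*I*√62 ≈ 6.5403e+5 + 874.01*I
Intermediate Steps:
L(n) = -4 (L(n) = -5 + n/n = -5 + 1 = -4)
F = 31080 (F = -7770*(-4) = 31080)
k = 111*I*√62 (k = √(-62)*111 = (I*√62)*111 = 111*I*√62 ≈ 874.01*I)
(622952 + F) + k = (622952 + 31080) + 111*I*√62 = 654032 + 111*I*√62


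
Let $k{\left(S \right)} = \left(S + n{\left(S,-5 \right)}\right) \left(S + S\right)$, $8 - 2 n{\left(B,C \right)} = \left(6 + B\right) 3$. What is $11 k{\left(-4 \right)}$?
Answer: $264$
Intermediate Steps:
$n{\left(B,C \right)} = -5 - \frac{3 B}{2}$ ($n{\left(B,C \right)} = 4 - \frac{\left(6 + B\right) 3}{2} = 4 - \frac{18 + 3 B}{2} = 4 - \left(9 + \frac{3 B}{2}\right) = -5 - \frac{3 B}{2}$)
$k{\left(S \right)} = 2 S \left(-5 - \frac{S}{2}\right)$ ($k{\left(S \right)} = \left(S - \left(5 + \frac{3 S}{2}\right)\right) \left(S + S\right) = \left(-5 - \frac{S}{2}\right) 2 S = 2 S \left(-5 - \frac{S}{2}\right)$)
$11 k{\left(-4 \right)} = 11 \left(- 4 \left(-10 - -4\right)\right) = 11 \left(- 4 \left(-10 + 4\right)\right) = 11 \left(\left(-4\right) \left(-6\right)\right) = 11 \cdot 24 = 264$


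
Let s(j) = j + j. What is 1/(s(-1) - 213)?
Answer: -1/215 ≈ -0.0046512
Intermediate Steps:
s(j) = 2*j
1/(s(-1) - 213) = 1/(2*(-1) - 213) = 1/(-2 - 213) = 1/(-215) = -1/215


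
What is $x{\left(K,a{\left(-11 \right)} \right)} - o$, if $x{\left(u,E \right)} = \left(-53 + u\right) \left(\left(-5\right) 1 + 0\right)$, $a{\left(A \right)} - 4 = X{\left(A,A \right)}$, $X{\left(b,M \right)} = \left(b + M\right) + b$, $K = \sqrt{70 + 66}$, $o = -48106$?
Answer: $48371 - 10 \sqrt{34} \approx 48313.0$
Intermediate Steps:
$K = 2 \sqrt{34}$ ($K = \sqrt{136} = 2 \sqrt{34} \approx 11.662$)
$X{\left(b,M \right)} = M + 2 b$ ($X{\left(b,M \right)} = \left(M + b\right) + b = M + 2 b$)
$a{\left(A \right)} = 4 + 3 A$ ($a{\left(A \right)} = 4 + \left(A + 2 A\right) = 4 + 3 A$)
$x{\left(u,E \right)} = 265 - 5 u$ ($x{\left(u,E \right)} = \left(-53 + u\right) \left(-5 + 0\right) = \left(-53 + u\right) \left(-5\right) = 265 - 5 u$)
$x{\left(K,a{\left(-11 \right)} \right)} - o = \left(265 - 5 \cdot 2 \sqrt{34}\right) - -48106 = \left(265 - 10 \sqrt{34}\right) + 48106 = 48371 - 10 \sqrt{34}$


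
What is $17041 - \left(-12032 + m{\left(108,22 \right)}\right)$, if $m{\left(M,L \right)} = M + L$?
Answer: $28943$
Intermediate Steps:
$m{\left(M,L \right)} = L + M$
$17041 - \left(-12032 + m{\left(108,22 \right)}\right) = 17041 - \left(-12032 + \left(22 + 108\right)\right) = 17041 - \left(-12032 + 130\right) = 17041 - -11902 = 17041 + 11902 = 28943$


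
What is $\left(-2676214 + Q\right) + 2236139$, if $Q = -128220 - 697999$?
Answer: $-1266294$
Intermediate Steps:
$Q = -826219$
$\left(-2676214 + Q\right) + 2236139 = \left(-2676214 - 826219\right) + 2236139 = -3502433 + 2236139 = -1266294$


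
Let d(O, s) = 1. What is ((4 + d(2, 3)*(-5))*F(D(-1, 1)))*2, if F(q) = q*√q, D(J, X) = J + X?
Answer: 0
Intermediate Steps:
F(q) = q^(3/2)
((4 + d(2, 3)*(-5))*F(D(-1, 1)))*2 = ((4 + 1*(-5))*(-1 + 1)^(3/2))*2 = ((4 - 5)*0^(3/2))*2 = -1*0*2 = 0*2 = 0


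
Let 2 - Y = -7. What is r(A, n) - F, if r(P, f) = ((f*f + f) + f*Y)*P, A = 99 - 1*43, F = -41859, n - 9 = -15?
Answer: 40515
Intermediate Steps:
Y = 9 (Y = 2 - 1*(-7) = 2 + 7 = 9)
n = -6 (n = 9 - 15 = -6)
A = 56 (A = 99 - 43 = 56)
r(P, f) = P*(f² + 10*f) (r(P, f) = ((f*f + f) + f*9)*P = ((f² + f) + 9*f)*P = ((f + f²) + 9*f)*P = (f² + 10*f)*P = P*(f² + 10*f))
r(A, n) - F = 56*(-6)*(10 - 6) - 1*(-41859) = 56*(-6)*4 + 41859 = -1344 + 41859 = 40515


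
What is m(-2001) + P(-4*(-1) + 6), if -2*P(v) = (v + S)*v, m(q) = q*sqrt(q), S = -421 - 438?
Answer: 4245 - 2001*I*sqrt(2001) ≈ 4245.0 - 89510.0*I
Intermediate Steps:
S = -859
m(q) = q**(3/2)
P(v) = -v*(-859 + v)/2 (P(v) = -(v - 859)*v/2 = -(-859 + v)*v/2 = -v*(-859 + v)/2)
m(-2001) + P(-4*(-1) + 6) = (-2001)**(3/2) + (-4*(-1) + 6)*(859 - (-4*(-1) + 6))/2 = -2001*I*sqrt(2001) + (4 + 6)*(859 - (4 + 6))/2 = -2001*I*sqrt(2001) + (1/2)*10*(859 - 1*10) = -2001*I*sqrt(2001) + (1/2)*10*(859 - 10) = -2001*I*sqrt(2001) + (1/2)*10*849 = -2001*I*sqrt(2001) + 4245 = 4245 - 2001*I*sqrt(2001)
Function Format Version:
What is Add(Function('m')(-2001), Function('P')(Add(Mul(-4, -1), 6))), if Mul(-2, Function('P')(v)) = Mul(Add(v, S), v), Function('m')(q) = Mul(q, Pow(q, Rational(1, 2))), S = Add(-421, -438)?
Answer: Add(4245, Mul(-2001, I, Pow(2001, Rational(1, 2)))) ≈ Add(4245.0, Mul(-89510., I))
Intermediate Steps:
S = -859
Function('m')(q) = Pow(q, Rational(3, 2))
Function('P')(v) = Mul(Rational(-1, 2), v, Add(-859, v)) (Function('P')(v) = Mul(Rational(-1, 2), Mul(Add(v, -859), v)) = Mul(Rational(-1, 2), Mul(Add(-859, v), v)) = Mul(Rational(-1, 2), Mul(v, Add(-859, v))) = Mul(Rational(-1, 2), v, Add(-859, v)))
Add(Function('m')(-2001), Function('P')(Add(Mul(-4, -1), 6))) = Add(Pow(-2001, Rational(3, 2)), Mul(Rational(1, 2), Add(Mul(-4, -1), 6), Add(859, Mul(-1, Add(Mul(-4, -1), 6))))) = Add(Mul(-2001, I, Pow(2001, Rational(1, 2))), Mul(Rational(1, 2), Add(4, 6), Add(859, Mul(-1, Add(4, 6))))) = Add(Mul(-2001, I, Pow(2001, Rational(1, 2))), Mul(Rational(1, 2), 10, Add(859, Mul(-1, 10)))) = Add(Mul(-2001, I, Pow(2001, Rational(1, 2))), Mul(Rational(1, 2), 10, Add(859, -10))) = Add(Mul(-2001, I, Pow(2001, Rational(1, 2))), Mul(Rational(1, 2), 10, 849)) = Add(Mul(-2001, I, Pow(2001, Rational(1, 2))), 4245) = Add(4245, Mul(-2001, I, Pow(2001, Rational(1, 2))))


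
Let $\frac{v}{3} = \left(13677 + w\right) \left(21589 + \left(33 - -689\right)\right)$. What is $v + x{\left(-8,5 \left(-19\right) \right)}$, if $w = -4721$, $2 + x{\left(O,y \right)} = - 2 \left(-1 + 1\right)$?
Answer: $599451946$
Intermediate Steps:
$x{\left(O,y \right)} = -2$ ($x{\left(O,y \right)} = -2 - 2 \left(-1 + 1\right) = -2 - 0 = -2 + 0 = -2$)
$v = 599451948$ ($v = 3 \left(13677 - 4721\right) \left(21589 + \left(33 - -689\right)\right) = 3 \cdot 8956 \left(21589 + \left(33 + 689\right)\right) = 3 \cdot 8956 \left(21589 + 722\right) = 3 \cdot 8956 \cdot 22311 = 3 \cdot 199817316 = 599451948$)
$v + x{\left(-8,5 \left(-19\right) \right)} = 599451948 - 2 = 599451946$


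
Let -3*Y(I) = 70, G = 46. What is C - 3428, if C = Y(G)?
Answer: -10354/3 ≈ -3451.3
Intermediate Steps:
Y(I) = -70/3 (Y(I) = -1/3*70 = -70/3)
C = -70/3 ≈ -23.333
C - 3428 = -70/3 - 3428 = -10354/3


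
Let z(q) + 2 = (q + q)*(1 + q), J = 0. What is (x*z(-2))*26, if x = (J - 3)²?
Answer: 468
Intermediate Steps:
z(q) = -2 + 2*q*(1 + q) (z(q) = -2 + (q + q)*(1 + q) = -2 + (2*q)*(1 + q) = -2 + 2*q*(1 + q))
x = 9 (x = (0 - 3)² = (-3)² = 9)
(x*z(-2))*26 = (9*(-2 + 2*(-2) + 2*(-2)²))*26 = (9*(-2 - 4 + 2*4))*26 = (9*(-2 - 4 + 8))*26 = (9*2)*26 = 18*26 = 468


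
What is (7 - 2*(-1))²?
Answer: 81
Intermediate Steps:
(7 - 2*(-1))² = (7 + 2)² = 9² = 81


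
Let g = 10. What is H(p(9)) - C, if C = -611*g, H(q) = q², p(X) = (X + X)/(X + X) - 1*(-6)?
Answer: 6159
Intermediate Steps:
p(X) = 7 (p(X) = (2*X)/((2*X)) + 6 = (2*X)*(1/(2*X)) + 6 = 1 + 6 = 7)
C = -6110 (C = -611*10 = -6110)
H(p(9)) - C = 7² - 1*(-6110) = 49 + 6110 = 6159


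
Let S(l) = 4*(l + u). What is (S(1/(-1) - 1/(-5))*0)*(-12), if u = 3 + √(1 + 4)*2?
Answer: 0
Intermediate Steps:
u = 3 + 2*√5 (u = 3 + √5*2 = 3 + 2*√5 ≈ 7.4721)
S(l) = 12 + 4*l + 8*√5 (S(l) = 4*(l + (3 + 2*√5)) = 4*(3 + l + 2*√5) = 12 + 4*l + 8*√5)
(S(1/(-1) - 1/(-5))*0)*(-12) = ((12 + 4*(1/(-1) - 1/(-5)) + 8*√5)*0)*(-12) = ((12 + 4*(1*(-1) - 1*(-⅕)) + 8*√5)*0)*(-12) = ((12 + 4*(-1 + ⅕) + 8*√5)*0)*(-12) = ((12 + 4*(-⅘) + 8*√5)*0)*(-12) = ((12 - 16/5 + 8*√5)*0)*(-12) = ((44/5 + 8*√5)*0)*(-12) = 0*(-12) = 0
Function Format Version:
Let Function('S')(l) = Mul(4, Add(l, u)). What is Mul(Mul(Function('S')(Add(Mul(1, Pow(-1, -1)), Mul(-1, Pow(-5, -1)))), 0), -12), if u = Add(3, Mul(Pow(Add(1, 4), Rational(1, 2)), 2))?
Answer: 0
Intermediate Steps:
u = Add(3, Mul(2, Pow(5, Rational(1, 2)))) (u = Add(3, Mul(Pow(5, Rational(1, 2)), 2)) = Add(3, Mul(2, Pow(5, Rational(1, 2)))) ≈ 7.4721)
Function('S')(l) = Add(12, Mul(4, l), Mul(8, Pow(5, Rational(1, 2)))) (Function('S')(l) = Mul(4, Add(l, Add(3, Mul(2, Pow(5, Rational(1, 2)))))) = Mul(4, Add(3, l, Mul(2, Pow(5, Rational(1, 2))))) = Add(12, Mul(4, l), Mul(8, Pow(5, Rational(1, 2)))))
Mul(Mul(Function('S')(Add(Mul(1, Pow(-1, -1)), Mul(-1, Pow(-5, -1)))), 0), -12) = Mul(Mul(Add(12, Mul(4, Add(Mul(1, Pow(-1, -1)), Mul(-1, Pow(-5, -1)))), Mul(8, Pow(5, Rational(1, 2)))), 0), -12) = Mul(Mul(Add(12, Mul(4, Add(Mul(1, -1), Mul(-1, Rational(-1, 5)))), Mul(8, Pow(5, Rational(1, 2)))), 0), -12) = Mul(Mul(Add(12, Mul(4, Add(-1, Rational(1, 5))), Mul(8, Pow(5, Rational(1, 2)))), 0), -12) = Mul(Mul(Add(12, Mul(4, Rational(-4, 5)), Mul(8, Pow(5, Rational(1, 2)))), 0), -12) = Mul(Mul(Add(12, Rational(-16, 5), Mul(8, Pow(5, Rational(1, 2)))), 0), -12) = Mul(Mul(Add(Rational(44, 5), Mul(8, Pow(5, Rational(1, 2)))), 0), -12) = Mul(0, -12) = 0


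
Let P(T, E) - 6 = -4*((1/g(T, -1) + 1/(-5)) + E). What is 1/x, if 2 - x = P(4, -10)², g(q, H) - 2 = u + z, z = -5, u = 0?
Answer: -225/520834 ≈ -0.00043200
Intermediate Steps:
g(q, H) = -3 (g(q, H) = 2 + (0 - 5) = 2 - 5 = -3)
P(T, E) = 122/15 - 4*E (P(T, E) = 6 - 4*((1/(-3) + 1/(-5)) + E) = 6 - 4*((1*(-⅓) + 1*(-⅕)) + E) = 6 - 4*((-⅓ - ⅕) + E) = 6 - 4*(-8/15 + E) = 6 + (32/15 - 4*E) = 122/15 - 4*E)
x = -520834/225 (x = 2 - (122/15 - 4*(-10))² = 2 - (122/15 + 40)² = 2 - (722/15)² = 2 - 1*521284/225 = 2 - 521284/225 = -520834/225 ≈ -2314.8)
1/x = 1/(-520834/225) = -225/520834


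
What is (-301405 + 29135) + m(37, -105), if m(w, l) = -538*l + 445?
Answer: -215335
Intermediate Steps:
m(w, l) = 445 - 538*l
(-301405 + 29135) + m(37, -105) = (-301405 + 29135) + (445 - 538*(-105)) = -272270 + (445 + 56490) = -272270 + 56935 = -215335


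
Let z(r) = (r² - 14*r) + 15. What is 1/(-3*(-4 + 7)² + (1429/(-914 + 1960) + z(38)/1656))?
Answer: -96232/2412927 ≈ -0.039882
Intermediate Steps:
z(r) = 15 + r² - 14*r
1/(-3*(-4 + 7)² + (1429/(-914 + 1960) + z(38)/1656)) = 1/(-3*(-4 + 7)² + (1429/(-914 + 1960) + (15 + 38² - 14*38)/1656)) = 1/(-3*3² + (1429/1046 + (15 + 1444 - 532)*(1/1656))) = 1/(-3*9 + (1429*(1/1046) + 927*(1/1656))) = 1/(-27 + (1429/1046 + 103/184)) = 1/(-27 + 185337/96232) = 1/(-2412927/96232) = -96232/2412927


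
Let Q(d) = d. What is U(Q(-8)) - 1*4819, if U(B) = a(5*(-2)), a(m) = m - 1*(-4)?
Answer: -4825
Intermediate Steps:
a(m) = 4 + m (a(m) = m + 4 = 4 + m)
U(B) = -6 (U(B) = 4 + 5*(-2) = 4 - 10 = -6)
U(Q(-8)) - 1*4819 = -6 - 1*4819 = -6 - 4819 = -4825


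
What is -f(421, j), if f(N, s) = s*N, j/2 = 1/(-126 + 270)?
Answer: -421/72 ≈ -5.8472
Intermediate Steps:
j = 1/72 (j = 2/(-126 + 270) = 2/144 = 2*(1/144) = 1/72 ≈ 0.013889)
f(N, s) = N*s
-f(421, j) = -421/72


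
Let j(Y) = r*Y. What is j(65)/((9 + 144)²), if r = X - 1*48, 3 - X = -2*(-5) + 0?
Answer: -3575/23409 ≈ -0.15272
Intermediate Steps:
X = -7 (X = 3 - (-2*(-5) + 0) = 3 - (10 + 0) = 3 - 1*10 = 3 - 10 = -7)
r = -55 (r = -7 - 1*48 = -7 - 48 = -55)
j(Y) = -55*Y
j(65)/((9 + 144)²) = (-55*65)/((9 + 144)²) = -3575/(153²) = -3575/23409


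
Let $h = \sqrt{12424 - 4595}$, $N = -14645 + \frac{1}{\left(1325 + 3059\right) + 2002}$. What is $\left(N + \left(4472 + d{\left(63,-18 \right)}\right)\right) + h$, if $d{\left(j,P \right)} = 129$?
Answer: $- \frac{64140983}{6386} + \sqrt{7829} \approx -9955.5$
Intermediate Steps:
$N = - \frac{93522969}{6386}$ ($N = -14645 + \frac{1}{4384 + 2002} = -14645 + \frac{1}{6386} = - \frac{93522969}{6386} \approx -14645.0$)
$h = \sqrt{7829} \approx 88.482$
$\left(N + \left(4472 + d{\left(63,-18 \right)}\right)\right) + h = \left(- \frac{93522969}{6386} + \left(4472 + 129\right)\right) + \sqrt{7829} = \left(- \frac{93522969}{6386} + 4601\right) + \sqrt{7829} = - \frac{64140983}{6386} + \sqrt{7829}$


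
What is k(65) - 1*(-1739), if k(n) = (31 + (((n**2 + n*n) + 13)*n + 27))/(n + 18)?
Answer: 694490/83 ≈ 8367.3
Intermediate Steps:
k(n) = (58 + n*(13 + 2*n**2))/(18 + n) (k(n) = (31 + (((n**2 + n**2) + 13)*n + 27))/(18 + n) = (31 + ((2*n**2 + 13)*n + 27))/(18 + n) = (31 + ((13 + 2*n**2)*n + 27))/(18 + n) = (31 + (n*(13 + 2*n**2) + 27))/(18 + n) = (31 + (27 + n*(13 + 2*n**2)))/(18 + n) = (58 + n*(13 + 2*n**2))/(18 + n))
k(65) - 1*(-1739) = (58 + 2*65**3 + 13*65)/(18 + 65) - 1*(-1739) = (58 + 2*274625 + 845)/83 + 1739 = (58 + 549250 + 845)/83 + 1739 = (1/83)*550153 + 1739 = 550153/83 + 1739 = 694490/83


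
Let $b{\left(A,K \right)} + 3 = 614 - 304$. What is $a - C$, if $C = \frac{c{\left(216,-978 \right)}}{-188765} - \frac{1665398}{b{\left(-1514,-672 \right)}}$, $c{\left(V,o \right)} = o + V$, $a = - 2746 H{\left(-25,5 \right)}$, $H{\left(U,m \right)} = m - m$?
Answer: $\frac{314368619536}{57950855} \approx 5424.7$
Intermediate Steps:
$H{\left(U,m \right)} = 0$
$b{\left(A,K \right)} = 307$ ($b{\left(A,K \right)} = -3 + \left(614 - 304\right) = -3 + 310 = 307$)
$a = 0$ ($a = \left(-2746\right) 0 = 0$)
$c{\left(V,o \right)} = V + o$
$C = - \frac{314368619536}{57950855}$ ($C = \frac{216 - 978}{-188765} - \frac{1665398}{307} = \left(-762\right) \left(- \frac{1}{188765}\right) - \frac{1665398}{307} = \frac{762}{188765} - \frac{1665398}{307} = - \frac{314368619536}{57950855} \approx -5424.7$)
$a - C = 0 - - \frac{314368619536}{57950855} = 0 + \frac{314368619536}{57950855} = \frac{314368619536}{57950855}$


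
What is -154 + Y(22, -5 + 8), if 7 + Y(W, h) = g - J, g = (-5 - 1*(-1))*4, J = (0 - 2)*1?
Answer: -175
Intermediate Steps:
J = -2 (J = -2*1 = -2)
g = -16 (g = (-5 + 1)*4 = -4*4 = -16)
Y(W, h) = -21 (Y(W, h) = -7 + (-16 - 1*(-2)) = -7 + (-16 + 2) = -7 - 14 = -21)
-154 + Y(22, -5 + 8) = -154 - 21 = -175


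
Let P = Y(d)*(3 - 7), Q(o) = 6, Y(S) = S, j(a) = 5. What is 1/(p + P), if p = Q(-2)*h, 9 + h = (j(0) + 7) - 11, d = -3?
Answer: -1/36 ≈ -0.027778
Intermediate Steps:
h = -8 (h = -9 + ((5 + 7) - 11) = -9 + (12 - 11) = -9 + 1 = -8)
P = 12 (P = -3*(3 - 7) = -3*(-4) = 12)
p = -48 (p = 6*(-8) = -48)
1/(p + P) = 1/(-48 + 12) = 1/(-36) = -1/36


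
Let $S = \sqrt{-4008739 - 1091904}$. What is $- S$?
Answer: $- i \sqrt{5100643} \approx - 2258.5 i$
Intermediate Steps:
$S = i \sqrt{5100643}$ ($S = \sqrt{-5100643} = i \sqrt{5100643} \approx 2258.5 i$)
$- S = - i \sqrt{5100643}$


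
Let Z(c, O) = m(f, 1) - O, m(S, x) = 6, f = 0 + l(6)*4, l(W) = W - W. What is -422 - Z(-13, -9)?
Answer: -437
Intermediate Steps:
l(W) = 0
f = 0 (f = 0 + 0*4 = 0 + 0 = 0)
Z(c, O) = 6 - O
-422 - Z(-13, -9) = -422 - (6 - 1*(-9)) = -422 - (6 + 9) = -422 - 1*15 = -422 - 15 = -437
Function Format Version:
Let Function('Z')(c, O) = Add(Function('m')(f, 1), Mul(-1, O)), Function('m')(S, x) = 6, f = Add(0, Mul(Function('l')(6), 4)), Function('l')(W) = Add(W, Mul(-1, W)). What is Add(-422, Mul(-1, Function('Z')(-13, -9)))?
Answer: -437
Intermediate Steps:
Function('l')(W) = 0
f = 0 (f = Add(0, Mul(0, 4)) = Add(0, 0) = 0)
Function('Z')(c, O) = Add(6, Mul(-1, O))
Add(-422, Mul(-1, Function('Z')(-13, -9))) = Add(-422, Mul(-1, Add(6, Mul(-1, -9)))) = Add(-422, Mul(-1, Add(6, 9))) = Add(-422, Mul(-1, 15)) = Add(-422, -15) = -437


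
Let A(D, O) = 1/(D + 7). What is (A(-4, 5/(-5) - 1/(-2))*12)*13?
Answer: 52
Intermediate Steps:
A(D, O) = 1/(7 + D)
(A(-4, 5/(-5) - 1/(-2))*12)*13 = (12/(7 - 4))*13 = (12/3)*13 = ((⅓)*12)*13 = 4*13 = 52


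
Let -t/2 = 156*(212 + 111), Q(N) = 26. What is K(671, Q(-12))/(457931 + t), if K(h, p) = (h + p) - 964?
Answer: -267/357155 ≈ -0.00074757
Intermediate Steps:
K(h, p) = -964 + h + p
t = -100776 (t = -312*(212 + 111) = -312*323 = -2*50388 = -100776)
K(671, Q(-12))/(457931 + t) = (-964 + 671 + 26)/(457931 - 100776) = -267/357155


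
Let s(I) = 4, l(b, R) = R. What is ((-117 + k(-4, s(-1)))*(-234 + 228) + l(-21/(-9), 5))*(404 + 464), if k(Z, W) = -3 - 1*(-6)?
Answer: 598052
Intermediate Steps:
k(Z, W) = 3 (k(Z, W) = -3 + 6 = 3)
((-117 + k(-4, s(-1)))*(-234 + 228) + l(-21/(-9), 5))*(404 + 464) = ((-117 + 3)*(-234 + 228) + 5)*(404 + 464) = (-114*(-6) + 5)*868 = (684 + 5)*868 = 689*868 = 598052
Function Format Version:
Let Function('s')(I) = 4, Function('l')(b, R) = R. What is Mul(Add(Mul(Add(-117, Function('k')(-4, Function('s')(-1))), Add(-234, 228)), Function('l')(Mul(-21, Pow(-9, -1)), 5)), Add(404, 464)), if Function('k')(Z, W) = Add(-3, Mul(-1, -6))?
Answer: 598052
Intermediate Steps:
Function('k')(Z, W) = 3 (Function('k')(Z, W) = Add(-3, 6) = 3)
Mul(Add(Mul(Add(-117, Function('k')(-4, Function('s')(-1))), Add(-234, 228)), Function('l')(Mul(-21, Pow(-9, -1)), 5)), Add(404, 464)) = Mul(Add(Mul(Add(-117, 3), Add(-234, 228)), 5), Add(404, 464)) = Mul(Add(Mul(-114, -6), 5), 868) = Mul(Add(684, 5), 868) = Mul(689, 868) = 598052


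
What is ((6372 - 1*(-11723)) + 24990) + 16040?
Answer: 59125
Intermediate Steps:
((6372 - 1*(-11723)) + 24990) + 16040 = ((6372 + 11723) + 24990) + 16040 = (18095 + 24990) + 16040 = 43085 + 16040 = 59125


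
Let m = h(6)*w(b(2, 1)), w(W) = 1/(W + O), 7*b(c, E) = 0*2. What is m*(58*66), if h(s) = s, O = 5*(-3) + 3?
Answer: -1914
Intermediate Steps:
O = -12 (O = -15 + 3 = -12)
b(c, E) = 0 (b(c, E) = (0*2)/7 = (⅐)*0 = 0)
w(W) = 1/(-12 + W) (w(W) = 1/(W - 12) = 1/(-12 + W))
m = -½ (m = 6/(-12 + 0) = 6/(-12) = 6*(-1/12) = -½ ≈ -0.50000)
m*(58*66) = -29*66 = -½*3828 = -1914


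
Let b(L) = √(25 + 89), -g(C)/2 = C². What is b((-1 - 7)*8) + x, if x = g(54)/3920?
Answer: -729/490 + √114 ≈ 9.1893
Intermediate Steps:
g(C) = -2*C²
b(L) = √114
x = -729/490 (x = -2*54²/3920 = -2*2916*(1/3920) = -5832*1/3920 = -729/490 ≈ -1.4878)
b((-1 - 7)*8) + x = √114 - 729/490 = -729/490 + √114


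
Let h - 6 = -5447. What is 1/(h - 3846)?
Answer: -1/9287 ≈ -0.00010768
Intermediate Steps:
h = -5441 (h = 6 - 5447 = -5441)
1/(h - 3846) = 1/(-5441 - 3846) = 1/(-9287) = -1/9287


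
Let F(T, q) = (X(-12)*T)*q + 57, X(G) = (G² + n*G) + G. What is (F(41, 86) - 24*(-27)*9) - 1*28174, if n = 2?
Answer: 358523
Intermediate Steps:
X(G) = G² + 3*G (X(G) = (G² + 2*G) + G = G² + 3*G)
F(T, q) = 57 + 108*T*q (F(T, q) = ((-12*(3 - 12))*T)*q + 57 = ((-12*(-9))*T)*q + 57 = (108*T)*q + 57 = 108*T*q + 57 = 57 + 108*T*q)
(F(41, 86) - 24*(-27)*9) - 1*28174 = ((57 + 108*41*86) - 24*(-27)*9) - 1*28174 = ((57 + 380808) - (-648)*9) - 28174 = (380865 - 1*(-5832)) - 28174 = (380865 + 5832) - 28174 = 386697 - 28174 = 358523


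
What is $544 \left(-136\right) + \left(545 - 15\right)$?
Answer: $-73454$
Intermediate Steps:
$544 \left(-136\right) + \left(545 - 15\right) = -73984 + 530 = -73454$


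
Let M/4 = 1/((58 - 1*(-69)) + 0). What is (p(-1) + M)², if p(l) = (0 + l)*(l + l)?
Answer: 66564/16129 ≈ 4.1270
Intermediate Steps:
p(l) = 2*l² (p(l) = l*(2*l) = 2*l²)
M = 4/127 (M = 4/((58 - 1*(-69)) + 0) = 4/((58 + 69) + 0) = 4/(127 + 0) = 4/127 ≈ 0.031496)
(p(-1) + M)² = (2*(-1)² + 4/127)² = (2*1 + 4/127)² = (2 + 4/127)² = (258/127)² = 66564/16129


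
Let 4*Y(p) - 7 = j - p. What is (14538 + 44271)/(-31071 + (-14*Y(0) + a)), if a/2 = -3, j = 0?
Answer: -117618/62203 ≈ -1.8909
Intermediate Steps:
a = -6 (a = 2*(-3) = -6)
Y(p) = 7/4 - p/4 (Y(p) = 7/4 + (0 - p)/4 = 7/4 + (-p)/4 = 7/4 - p/4)
(14538 + 44271)/(-31071 + (-14*Y(0) + a)) = (14538 + 44271)/(-31071 + (-14*(7/4 - ¼*0) - 6)) = 58809/(-31071 + (-14*(7/4 + 0) - 6)) = 58809/(-31071 + (-14*7/4 - 6)) = 58809/(-31071 + (-49/2 - 6)) = 58809/(-31071 - 61/2) = 58809/(-62203/2) = 58809*(-2/62203) = -117618/62203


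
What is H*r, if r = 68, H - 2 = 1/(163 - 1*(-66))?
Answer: 31212/229 ≈ 136.30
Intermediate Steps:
H = 459/229 (H = 2 + 1/(163 - 1*(-66)) = 2 + 1/(163 + 66) = 2 + 1/229 = 459/229 ≈ 2.0044)
H*r = (459/229)*68 = 31212/229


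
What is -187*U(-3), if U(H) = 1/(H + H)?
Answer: 187/6 ≈ 31.167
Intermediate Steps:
U(H) = 1/(2*H)
-187*U(-3) = -187/(2*(-3)) = -187*(-1)/(2*3) = -187*(-1/6) = 187/6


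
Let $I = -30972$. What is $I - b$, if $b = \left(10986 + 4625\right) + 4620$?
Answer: $-51203$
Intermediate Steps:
$b = 20231$ ($b = 15611 + 4620 = 20231$)
$I - b = -30972 - 20231 = -51203$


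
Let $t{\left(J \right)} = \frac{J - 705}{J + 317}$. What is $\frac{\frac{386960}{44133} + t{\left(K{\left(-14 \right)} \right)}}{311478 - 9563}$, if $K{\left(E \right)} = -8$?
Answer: $\frac{29367937}{1372414713585} \approx 2.1399 \cdot 10^{-5}$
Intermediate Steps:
$t{\left(J \right)} = \frac{-705 + J}{317 + J}$
$\frac{\frac{386960}{44133} + t{\left(K{\left(-14 \right)} \right)}}{311478 - 9563} = \frac{\frac{386960}{44133} + \frac{-705 - 8}{317 - 8}}{311478 - 9563} = \frac{386960 \cdot \frac{1}{44133} + \frac{1}{309} \left(-713\right)}{301915} = \left(\frac{386960}{44133} + \frac{1}{309} \left(-713\right)\right) \frac{1}{301915} = \left(\frac{386960}{44133} - \frac{713}{309}\right) \frac{1}{301915} = \frac{29367937}{4545699} \cdot \frac{1}{301915} = \frac{29367937}{1372414713585}$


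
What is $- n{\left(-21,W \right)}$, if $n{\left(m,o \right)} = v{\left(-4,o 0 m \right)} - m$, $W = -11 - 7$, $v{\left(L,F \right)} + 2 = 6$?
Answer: $-25$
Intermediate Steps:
$v{\left(L,F \right)} = 4$ ($v{\left(L,F \right)} = -2 + 6 = 4$)
$W = -18$ ($W = -11 - 7 = -18$)
$n{\left(m,o \right)} = 4 - m$
$- n{\left(-21,W \right)} = - (4 - -21) = - (4 + 21) = \left(-1\right) 25 = -25$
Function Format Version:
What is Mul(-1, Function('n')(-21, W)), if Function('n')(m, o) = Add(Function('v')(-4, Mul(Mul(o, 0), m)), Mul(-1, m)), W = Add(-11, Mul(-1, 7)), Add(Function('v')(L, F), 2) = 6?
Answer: -25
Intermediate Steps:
Function('v')(L, F) = 4 (Function('v')(L, F) = Add(-2, 6) = 4)
W = -18 (W = Add(-11, -7) = -18)
Function('n')(m, o) = Add(4, Mul(-1, m))
Mul(-1, Function('n')(-21, W)) = Mul(-1, Add(4, Mul(-1, -21))) = Mul(-1, Add(4, 21)) = Mul(-1, 25) = -25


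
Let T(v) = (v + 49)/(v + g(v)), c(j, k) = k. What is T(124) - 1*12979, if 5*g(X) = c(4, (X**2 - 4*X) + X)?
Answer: -202783031/15624 ≈ -12979.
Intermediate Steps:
g(X) = -3*X/5 + X**2/5 (g(X) = ((X**2 - 4*X) + X)/5 = (X**2 - 3*X)/5 = -3*X/5 + X**2/5)
T(v) = (49 + v)/(v + v*(-3 + v)/5) (T(v) = (v + 49)/(v + v*(-3 + v)/5) = (49 + v)/(v + v*(-3 + v)/5))
T(124) - 1*12979 = 5*(49 + 124)/(124*(2 + 124)) - 1*12979 = 5*(1/124)*173/126 - 12979 = 5*(1/124)*(1/126)*173 - 12979 = 865/15624 - 12979 = -202783031/15624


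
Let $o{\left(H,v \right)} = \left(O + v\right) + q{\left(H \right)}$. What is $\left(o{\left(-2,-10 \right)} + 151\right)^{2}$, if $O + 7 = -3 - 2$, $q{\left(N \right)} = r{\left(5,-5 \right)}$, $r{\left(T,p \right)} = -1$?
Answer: $16384$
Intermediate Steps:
$q{\left(N \right)} = -1$
$O = -12$ ($O = -7 - 5 = -12$)
$o{\left(H,v \right)} = -13 + v$ ($o{\left(H,v \right)} = \left(-12 + v\right) - 1 = -13 + v$)
$\left(o{\left(-2,-10 \right)} + 151\right)^{2} = \left(\left(-13 - 10\right) + 151\right)^{2} = \left(-23 + 151\right)^{2} = 128^{2} = 16384$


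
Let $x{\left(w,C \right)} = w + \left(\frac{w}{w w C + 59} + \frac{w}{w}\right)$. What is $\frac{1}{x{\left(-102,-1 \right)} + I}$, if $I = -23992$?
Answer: $- \frac{10345}{249241983} \approx -4.1506 \cdot 10^{-5}$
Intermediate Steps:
$x{\left(w,C \right)} = 1 + w + \frac{w}{59 + C w^{2}}$ ($x{\left(w,C \right)} = w + \left(\frac{w}{w^{2} C + 59} + 1\right) = w + \left(\frac{w}{C w^{2} + 59} + 1\right) = w + \left(\frac{w}{59 + C w^{2}} + 1\right) = w + \left(1 + \frac{w}{59 + C w^{2}}\right) = 1 + w + \frac{w}{59 + C w^{2}}$)
$\frac{1}{x{\left(-102,-1 \right)} + I} = \frac{1}{\frac{59 + 60 \left(-102\right) - \left(-102\right)^{2} - \left(-102\right)^{3}}{59 - \left(-102\right)^{2}} - 23992} = \frac{1}{\frac{59 - 6120 - 10404 - -1061208}{59 - 10404} - 23992} = \frac{1}{\frac{59 - 6120 - 10404 + 1061208}{59 - 10404} - 23992} = \frac{1}{\frac{1}{-10345} \cdot 1044743 - 23992} = \frac{1}{\left(- \frac{1}{10345}\right) 1044743 - 23992} = \frac{1}{- \frac{1044743}{10345} - 23992} = \frac{1}{- \frac{249241983}{10345}} = - \frac{10345}{249241983}$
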